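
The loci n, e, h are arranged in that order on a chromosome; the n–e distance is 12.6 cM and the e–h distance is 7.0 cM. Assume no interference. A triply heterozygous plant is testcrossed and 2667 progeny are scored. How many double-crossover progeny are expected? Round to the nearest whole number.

Map distances give recombination frequencies of 0.126 and 0.070 for the two intervals.
With no interference, expected double-crossover frequency = 0.126 × 0.070 = 0.00882.
Expected number = 0.00882 × 2667 = 23.52 ≈ 24.

24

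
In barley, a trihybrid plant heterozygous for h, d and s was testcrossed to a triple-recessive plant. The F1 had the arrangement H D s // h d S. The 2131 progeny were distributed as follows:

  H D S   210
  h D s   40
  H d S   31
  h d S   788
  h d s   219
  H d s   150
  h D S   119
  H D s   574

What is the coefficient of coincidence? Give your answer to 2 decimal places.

The two rarest classes, h D s and H d S, are the double crossovers. Comparing them with the parentals, only the h allele has switched, so h is the middle locus and the order is s – h – d.
s–h: (429 + 71)/2131 = 0.2346; h–d: (269 + 71)/2131 = 0.1595.
Expected DCO frequency = 0.2346 × 0.1595 ≈ 0.03742; observed = 71/2131 ≈ 0.03332.
Coefficient of coincidence = 0.03332/0.03742 ≈ 0.89.

0.89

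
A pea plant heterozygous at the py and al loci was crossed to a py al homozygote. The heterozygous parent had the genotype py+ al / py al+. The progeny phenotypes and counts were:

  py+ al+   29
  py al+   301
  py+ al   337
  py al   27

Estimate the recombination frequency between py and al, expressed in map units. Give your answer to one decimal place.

8.1 map units

The recombinant classes are py+ al+ and py al: 29 + 27 = 56.
Recombination frequency = 56/694 = 0.0807 ≈ 8.1%, i.e. 8.1 map units.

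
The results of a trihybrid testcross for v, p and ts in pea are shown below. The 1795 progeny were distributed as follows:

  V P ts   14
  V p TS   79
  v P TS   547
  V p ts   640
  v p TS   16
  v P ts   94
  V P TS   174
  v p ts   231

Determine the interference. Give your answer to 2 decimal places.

0.39

The two most frequent reciprocal classes, V p ts and v P TS, are the parental types, so the F1 was V p ts / v P TS.
The two rarest classes, V P ts and v p TS, are the double crossovers. Comparing them with the parentals, only the p allele has switched, so p is the middle locus and the order is v – p – ts.
v–p: (405 + 30)/1795 = 0.2423; p–ts: (173 + 30)/1795 = 0.1131.
Expected DCO frequency = 0.2423 × 0.1131 ≈ 0.02740; observed = 30/1795 ≈ 0.01671.
Coefficient of coincidence = 0.01671/0.02740 ≈ 0.61; interference = 1 − 0.61 = 0.39.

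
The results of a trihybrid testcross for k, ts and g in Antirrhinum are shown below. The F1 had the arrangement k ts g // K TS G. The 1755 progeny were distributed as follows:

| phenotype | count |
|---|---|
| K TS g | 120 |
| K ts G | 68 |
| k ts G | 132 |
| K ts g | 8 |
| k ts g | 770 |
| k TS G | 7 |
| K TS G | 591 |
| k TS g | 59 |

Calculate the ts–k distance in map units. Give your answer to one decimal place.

8.1 map units

The two rarest classes, K ts g and k TS G, are the double crossovers. Comparing them with the parentals, only the k allele has switched, so k is the middle locus and the order is g – k – ts.
Crossovers in the k–ts interval produce the single-crossover classes k TS g and K ts G (59 + 68 = 127) plus the double crossovers (15).
RF(k–ts) = (127 + 15) / 1755 = 142/1755 = 0.0809 → 8.1 map units.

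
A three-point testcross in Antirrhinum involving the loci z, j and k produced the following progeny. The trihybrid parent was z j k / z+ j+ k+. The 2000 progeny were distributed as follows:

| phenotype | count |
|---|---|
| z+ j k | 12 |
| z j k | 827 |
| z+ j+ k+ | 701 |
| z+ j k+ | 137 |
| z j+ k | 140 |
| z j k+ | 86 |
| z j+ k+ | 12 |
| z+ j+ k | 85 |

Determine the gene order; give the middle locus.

The two rarest classes, z+ j k and z j+ k+, are the double crossovers. Comparing them with the parentals, only the z allele has switched, so z is the middle locus and the order is k – z – j.

z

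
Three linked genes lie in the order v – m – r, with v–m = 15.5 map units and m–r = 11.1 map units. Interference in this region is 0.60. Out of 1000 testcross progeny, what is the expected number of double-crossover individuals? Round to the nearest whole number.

7

Map distances give recombination frequencies of 0.155 and 0.111 for the two intervals.
With interference 0.60 (so coincidence = 0.40), expected double-crossover frequency = 0.155 × 0.111 × 0.40 = 0.00688.
Expected number = 0.00688 × 1000 = 6.88 ≈ 7.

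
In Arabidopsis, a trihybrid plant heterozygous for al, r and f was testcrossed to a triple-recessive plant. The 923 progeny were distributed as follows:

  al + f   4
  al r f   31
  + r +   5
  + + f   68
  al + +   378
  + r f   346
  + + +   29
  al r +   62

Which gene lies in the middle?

The two most frequent reciprocal classes, + r f and al + +, are the parental types, so the F1 was + r f / al + +.
The two rarest classes, + r + and al + f, are the double crossovers. Comparing them with the parentals, only the f allele has switched, so f is the middle locus and the order is al – f – r.

f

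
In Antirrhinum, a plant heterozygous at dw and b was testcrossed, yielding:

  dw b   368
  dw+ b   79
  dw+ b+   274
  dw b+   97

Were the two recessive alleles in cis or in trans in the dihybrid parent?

The two most frequent classes are dw+ b+ (274) and dw b (368); these are the parental (non-recombinant) types.
So the F1 carried dw+ b+ on one chromosome and dw b on the other — the recessive alleles are on the same chromosome (cis / coupling).

cis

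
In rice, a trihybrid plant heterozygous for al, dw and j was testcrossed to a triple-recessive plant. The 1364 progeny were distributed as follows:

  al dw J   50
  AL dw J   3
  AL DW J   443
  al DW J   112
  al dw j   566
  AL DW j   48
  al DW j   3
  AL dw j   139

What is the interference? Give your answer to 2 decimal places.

0.69

The two most frequent reciprocal classes, AL DW J and al dw j, are the parental types, so the F1 was AL DW J / al dw j.
The two rarest classes, AL dw J and al DW j, are the double crossovers. Comparing them with the parentals, only the dw allele has switched, so dw is the middle locus and the order is al – dw – j.
al–dw: (251 + 6)/1364 = 0.1884; dw–j: (98 + 6)/1364 = 0.0762.
Expected DCO frequency = 0.1884 × 0.0762 ≈ 0.01436; observed = 6/1364 ≈ 0.00440.
Coefficient of coincidence = 0.00440/0.01436 ≈ 0.31; interference = 1 − 0.31 = 0.69.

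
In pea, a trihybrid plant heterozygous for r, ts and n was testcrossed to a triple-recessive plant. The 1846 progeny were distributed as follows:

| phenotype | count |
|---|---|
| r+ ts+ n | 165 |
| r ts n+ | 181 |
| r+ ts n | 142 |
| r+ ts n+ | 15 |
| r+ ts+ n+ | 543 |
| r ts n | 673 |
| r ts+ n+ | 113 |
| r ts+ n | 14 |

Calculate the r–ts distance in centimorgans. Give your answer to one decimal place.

The two most frequent reciprocal classes, r+ ts+ n+ and r ts n, are the parental types, so the F1 was r+ ts+ n+ / r ts n.
The two rarest classes, r+ ts n+ and r ts+ n, are the double crossovers. Comparing them with the parentals, only the ts allele has switched, so ts is the middle locus and the order is r – ts – n.
Crossovers in the r–ts interval produce the single-crossover classes r ts+ n+ and r+ ts n (113 + 142 = 255) plus the double crossovers (29).
RF(r–ts) = (255 + 29) / 1846 = 284/1846 = 0.1538 → 15.4 centimorgans.

15.4 centimorgans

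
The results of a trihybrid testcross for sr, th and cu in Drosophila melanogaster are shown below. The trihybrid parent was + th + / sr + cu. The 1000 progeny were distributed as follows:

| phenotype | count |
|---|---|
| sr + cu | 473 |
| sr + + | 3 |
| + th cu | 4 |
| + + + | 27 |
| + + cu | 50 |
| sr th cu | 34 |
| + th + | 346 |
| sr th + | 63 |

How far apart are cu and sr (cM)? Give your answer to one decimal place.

12.0 cM

The two rarest classes, + th cu and sr + +, are the double crossovers. Comparing them with the parentals, only the cu allele has switched, so cu is the middle locus and the order is th – cu – sr.
Crossovers in the cu–sr interval produce the single-crossover classes sr th + and + + cu (63 + 50 = 113) plus the double crossovers (7).
RF(cu–sr) = (113 + 7) / 1000 = 120/1000 = 0.1200 → 12.0 cM.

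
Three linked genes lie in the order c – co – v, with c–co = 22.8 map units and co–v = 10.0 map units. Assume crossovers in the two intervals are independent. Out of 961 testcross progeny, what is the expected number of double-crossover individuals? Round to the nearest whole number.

Map distances give recombination frequencies of 0.228 and 0.100 for the two intervals.
With no interference, expected double-crossover frequency = 0.228 × 0.100 = 0.02280.
Expected number = 0.02280 × 961 = 21.91 ≈ 22.

22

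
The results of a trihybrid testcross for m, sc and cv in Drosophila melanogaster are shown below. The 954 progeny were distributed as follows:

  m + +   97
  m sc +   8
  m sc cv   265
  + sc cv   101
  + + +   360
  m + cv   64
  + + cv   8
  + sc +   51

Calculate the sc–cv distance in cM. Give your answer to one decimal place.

13.7 cM

The two most frequent reciprocal classes, m sc cv and + + +, are the parental types, so the F1 was m sc cv / + + +.
The two rarest classes, m sc + and + + cv, are the double crossovers. Comparing them with the parentals, only the cv allele has switched, so cv is the middle locus and the order is sc – cv – m.
Crossovers in the sc–cv interval produce the single-crossover classes m + cv and + sc + (64 + 51 = 115) plus the double crossovers (16).
RF(sc–cv) = (115 + 16) / 954 = 131/954 = 0.1373 → 13.7 cM.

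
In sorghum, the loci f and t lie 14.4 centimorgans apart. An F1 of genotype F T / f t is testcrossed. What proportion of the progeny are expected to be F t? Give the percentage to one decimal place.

7.2%

A map distance of 14.4 centimorgans corresponds to a recombination frequency of 0.144.
The F1 is F T / f t, so F t is a recombinant gamete class with expected frequency r/2 = 0.144/2 = 0.0720.
That is 0.0720 = 7.2% of the progeny.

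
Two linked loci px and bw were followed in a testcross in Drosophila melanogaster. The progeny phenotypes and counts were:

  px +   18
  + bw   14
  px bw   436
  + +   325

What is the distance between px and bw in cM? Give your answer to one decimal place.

4.0 cM

The two most frequent classes, + + (325) and px bw (436), are the parental types, so the F1 was + + / px bw.
The recombinant classes are + bw and px +: 14 + 18 = 32.
Recombination frequency = 32/793 = 0.0404 ≈ 4.0%, i.e. 4.0 cM.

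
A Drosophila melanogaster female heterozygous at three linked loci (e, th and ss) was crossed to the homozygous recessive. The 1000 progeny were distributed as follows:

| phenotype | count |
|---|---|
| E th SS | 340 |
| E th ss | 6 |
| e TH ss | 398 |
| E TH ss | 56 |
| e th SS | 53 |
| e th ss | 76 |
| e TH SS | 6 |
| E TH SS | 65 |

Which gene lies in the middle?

ss

The two most frequent reciprocal classes, e TH ss and E th SS, are the parental types, so the F1 was e TH ss / E th SS.
The two rarest classes, e TH SS and E th ss, are the double crossovers. Comparing them with the parentals, only the ss allele has switched, so ss is the middle locus and the order is th – ss – e.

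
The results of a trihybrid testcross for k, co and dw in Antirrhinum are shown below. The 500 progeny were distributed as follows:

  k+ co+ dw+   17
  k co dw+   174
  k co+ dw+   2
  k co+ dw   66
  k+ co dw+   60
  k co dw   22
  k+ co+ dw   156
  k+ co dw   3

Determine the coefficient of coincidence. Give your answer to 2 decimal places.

0.43

The two most frequent reciprocal classes, k co dw+ and k+ co+ dw, are the parental types, so the F1 was k co dw+ / k+ co+ dw.
The two rarest classes, k co+ dw+ and k+ co dw, are the double crossovers. Comparing them with the parentals, only the co allele has switched, so co is the middle locus and the order is k – co – dw.
k–co: (126 + 5)/500 = 0.2620; co–dw: (39 + 5)/500 = 0.0880.
Expected DCO frequency = 0.2620 × 0.0880 ≈ 0.02306; observed = 5/500 ≈ 0.01000.
Coefficient of coincidence = 0.01000/0.02306 ≈ 0.43.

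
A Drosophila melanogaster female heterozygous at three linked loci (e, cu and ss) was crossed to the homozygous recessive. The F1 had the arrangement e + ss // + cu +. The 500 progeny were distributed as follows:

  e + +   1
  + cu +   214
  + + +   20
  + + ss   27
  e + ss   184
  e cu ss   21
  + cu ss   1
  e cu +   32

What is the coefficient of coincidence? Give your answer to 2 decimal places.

0.38

The two rarest classes, e + + and + cu ss, are the double crossovers. Comparing them with the parentals, only the ss allele has switched, so ss is the middle locus and the order is cu – ss – e.
cu–ss: (41 + 2)/500 = 0.0860; ss–e: (59 + 2)/500 = 0.1220.
Expected DCO frequency = 0.0860 × 0.1220 ≈ 0.01049; observed = 2/500 ≈ 0.00400.
Coefficient of coincidence = 0.00400/0.01049 ≈ 0.38.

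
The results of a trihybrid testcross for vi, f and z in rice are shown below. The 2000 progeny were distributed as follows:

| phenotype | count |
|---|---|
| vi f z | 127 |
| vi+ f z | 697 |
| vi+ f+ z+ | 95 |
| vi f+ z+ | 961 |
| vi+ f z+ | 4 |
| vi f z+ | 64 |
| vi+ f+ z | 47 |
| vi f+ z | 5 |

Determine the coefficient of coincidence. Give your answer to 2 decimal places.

0.65

The two most frequent reciprocal classes, vi+ f z and vi f+ z+, are the parental types, so the F1 was vi+ f z / vi f+ z+.
The two rarest classes, vi+ f z+ and vi f+ z, are the double crossovers. Comparing them with the parentals, only the z allele has switched, so z is the middle locus and the order is f – z – vi.
f–z: (111 + 9)/2000 = 0.0600; z–vi: (222 + 9)/2000 = 0.1155.
Expected DCO frequency = 0.0600 × 0.1155 ≈ 0.00693; observed = 9/2000 ≈ 0.00450.
Coefficient of coincidence = 0.00450/0.00693 ≈ 0.65.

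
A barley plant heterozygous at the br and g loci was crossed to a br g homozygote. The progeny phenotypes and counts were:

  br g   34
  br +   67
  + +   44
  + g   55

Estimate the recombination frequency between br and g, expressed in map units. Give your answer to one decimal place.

39.0 map units

The two most frequent classes, + g (55) and br + (67), are the parental types, so the F1 was + g / br +.
The recombinant classes are + + and br g: 44 + 34 = 78.
Recombination frequency = 78/200 = 0.3900 ≈ 39.0%, i.e. 39.0 map units.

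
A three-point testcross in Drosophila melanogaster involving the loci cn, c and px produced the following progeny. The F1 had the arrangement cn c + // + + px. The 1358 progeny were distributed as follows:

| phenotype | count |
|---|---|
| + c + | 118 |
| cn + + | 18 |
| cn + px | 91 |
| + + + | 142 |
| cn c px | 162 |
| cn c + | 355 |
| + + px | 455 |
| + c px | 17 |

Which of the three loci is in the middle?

c

The two rarest classes, cn + + and + c px, are the double crossovers. Comparing them with the parentals, only the c allele has switched, so c is the middle locus and the order is cn – c – px.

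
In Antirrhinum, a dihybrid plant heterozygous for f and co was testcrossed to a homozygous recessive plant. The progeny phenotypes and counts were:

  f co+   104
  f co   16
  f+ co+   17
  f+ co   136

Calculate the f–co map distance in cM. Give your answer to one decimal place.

12.1 cM

The two most frequent classes, f+ co (136) and f co+ (104), are the parental types, so the F1 was f+ co / f co+.
The recombinant classes are f+ co+ and f co: 17 + 16 = 33.
Recombination frequency = 33/273 = 0.1209 ≈ 12.1%, i.e. 12.1 cM.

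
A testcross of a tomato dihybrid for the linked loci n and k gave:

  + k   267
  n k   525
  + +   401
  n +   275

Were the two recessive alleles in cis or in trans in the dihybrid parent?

cis

The two most frequent classes are + + (401) and n k (525); these are the parental (non-recombinant) types.
So the F1 carried + + on one chromosome and n k on the other — the recessive alleles are on the same chromosome (cis / coupling).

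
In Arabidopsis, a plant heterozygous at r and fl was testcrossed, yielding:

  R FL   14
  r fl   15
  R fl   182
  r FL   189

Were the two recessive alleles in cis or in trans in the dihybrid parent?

The two most frequent classes are R fl (182) and r FL (189); these are the parental (non-recombinant) types.
So the F1 carried R fl on one chromosome and r FL on the other — the recessive alleles are on opposite chromosomes (trans / repulsion).

trans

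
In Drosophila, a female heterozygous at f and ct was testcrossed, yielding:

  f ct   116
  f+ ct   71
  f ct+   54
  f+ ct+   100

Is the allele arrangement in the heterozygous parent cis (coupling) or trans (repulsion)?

cis

The two most frequent classes are f+ ct+ (100) and f ct (116); these are the parental (non-recombinant) types.
So the F1 carried f+ ct+ on one chromosome and f ct on the other — the recessive alleles are on the same chromosome (cis / coupling).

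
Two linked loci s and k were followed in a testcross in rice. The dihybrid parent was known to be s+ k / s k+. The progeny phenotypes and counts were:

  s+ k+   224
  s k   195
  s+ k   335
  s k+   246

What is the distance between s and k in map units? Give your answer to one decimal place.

The recombinant classes are s+ k+ and s k: 224 + 195 = 419.
Recombination frequency = 419/1000 = 0.4190 ≈ 41.9%, i.e. 41.9 map units.

41.9 map units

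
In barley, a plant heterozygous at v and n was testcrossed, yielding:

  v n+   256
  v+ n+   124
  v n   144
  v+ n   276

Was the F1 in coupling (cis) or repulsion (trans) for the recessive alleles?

The two most frequent classes are v+ n (276) and v n+ (256); these are the parental (non-recombinant) types.
So the F1 carried v+ n on one chromosome and v n+ on the other — the recessive alleles are on opposite chromosomes (trans / repulsion).

trans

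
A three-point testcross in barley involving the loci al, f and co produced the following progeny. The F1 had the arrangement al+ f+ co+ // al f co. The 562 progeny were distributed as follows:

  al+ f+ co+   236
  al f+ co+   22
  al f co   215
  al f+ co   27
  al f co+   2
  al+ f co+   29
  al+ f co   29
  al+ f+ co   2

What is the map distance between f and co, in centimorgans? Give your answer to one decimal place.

The two rarest classes, al+ f+ co and al f co+, are the double crossovers. Comparing them with the parentals, only the co allele has switched, so co is the middle locus and the order is f – co – al.
Crossovers in the f–co interval produce the single-crossover classes al+ f co+ and al f+ co (29 + 27 = 56) plus the double crossovers (4).
RF(f–co) = (56 + 4) / 562 = 60/562 = 0.1068 → 10.7 centimorgans.

10.7 centimorgans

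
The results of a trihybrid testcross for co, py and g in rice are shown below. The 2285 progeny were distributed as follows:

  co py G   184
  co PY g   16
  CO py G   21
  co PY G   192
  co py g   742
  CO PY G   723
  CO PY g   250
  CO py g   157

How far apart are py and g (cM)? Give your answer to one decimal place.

The two most frequent reciprocal classes, CO PY G and co py g, are the parental types, so the F1 was CO PY G / co py g.
The two rarest classes, CO py G and co PY g, are the double crossovers. Comparing them with the parentals, only the py allele has switched, so py is the middle locus and the order is co – py – g.
Crossovers in the py–g interval produce the single-crossover classes CO PY g and co py G (250 + 184 = 434) plus the double crossovers (37).
RF(py–g) = (434 + 37) / 2285 = 471/2285 = 0.2061 → 20.6 cM.

20.6 cM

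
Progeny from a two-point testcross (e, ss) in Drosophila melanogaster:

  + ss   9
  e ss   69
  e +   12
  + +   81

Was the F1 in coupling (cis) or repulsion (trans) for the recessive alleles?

cis

The two most frequent classes are + + (81) and e ss (69); these are the parental (non-recombinant) types.
So the F1 carried + + on one chromosome and e ss on the other — the recessive alleles are on the same chromosome (cis / coupling).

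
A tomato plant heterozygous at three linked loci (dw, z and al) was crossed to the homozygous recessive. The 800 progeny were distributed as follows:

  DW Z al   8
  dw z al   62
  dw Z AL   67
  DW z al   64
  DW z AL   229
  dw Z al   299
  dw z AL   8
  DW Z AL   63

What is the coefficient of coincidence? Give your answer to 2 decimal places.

0.62

The two most frequent reciprocal classes, DW z AL and dw Z al, are the parental types, so the F1 was DW z AL / dw Z al.
The two rarest classes, dw z AL and DW Z al, are the double crossovers. Comparing them with the parentals, only the dw allele has switched, so dw is the middle locus and the order is z – dw – al.
z–dw: (125 + 16)/800 = 0.1762; dw–al: (131 + 16)/800 = 0.1837.
Expected DCO frequency = 0.1762 × 0.1837 ≈ 0.03237; observed = 16/800 ≈ 0.02000.
Coefficient of coincidence = 0.02000/0.03237 ≈ 0.62.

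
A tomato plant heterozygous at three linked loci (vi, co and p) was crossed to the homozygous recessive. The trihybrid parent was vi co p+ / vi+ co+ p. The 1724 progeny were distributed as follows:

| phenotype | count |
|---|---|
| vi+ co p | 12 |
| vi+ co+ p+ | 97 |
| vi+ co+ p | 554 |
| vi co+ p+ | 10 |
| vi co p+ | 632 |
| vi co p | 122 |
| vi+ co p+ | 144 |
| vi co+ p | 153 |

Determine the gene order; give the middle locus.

The two rarest classes, vi co+ p+ and vi+ co p, are the double crossovers. Comparing them with the parentals, only the co allele has switched, so co is the middle locus and the order is p – co – vi.

co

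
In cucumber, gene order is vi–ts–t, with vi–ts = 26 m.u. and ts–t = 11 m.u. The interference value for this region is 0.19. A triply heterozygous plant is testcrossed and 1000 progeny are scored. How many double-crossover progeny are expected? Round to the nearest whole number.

23

Map distances give recombination frequencies of 0.260 and 0.110 for the two intervals.
With interference 0.19 (so coincidence = 0.81), expected double-crossover frequency = 0.260 × 0.110 × 0.81 = 0.02317.
Expected number = 0.02317 × 1000 = 23.17 ≈ 23.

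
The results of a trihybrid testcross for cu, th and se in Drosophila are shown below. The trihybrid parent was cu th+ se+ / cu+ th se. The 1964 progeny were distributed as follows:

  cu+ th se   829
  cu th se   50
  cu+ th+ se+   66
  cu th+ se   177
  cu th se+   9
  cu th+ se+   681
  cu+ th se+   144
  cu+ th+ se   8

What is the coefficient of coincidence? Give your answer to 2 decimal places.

0.74

The two rarest classes, cu th se+ and cu+ th+ se, are the double crossovers. Comparing them with the parentals, only the th allele has switched, so th is the middle locus and the order is se – th – cu.
se–th: (321 + 17)/1964 = 0.1721; th–cu: (116 + 17)/1964 = 0.0677.
Expected DCO frequency = 0.1721 × 0.0677 ≈ 0.01165; observed = 17/1964 ≈ 0.00866.
Coefficient of coincidence = 0.00866/0.01165 ≈ 0.74.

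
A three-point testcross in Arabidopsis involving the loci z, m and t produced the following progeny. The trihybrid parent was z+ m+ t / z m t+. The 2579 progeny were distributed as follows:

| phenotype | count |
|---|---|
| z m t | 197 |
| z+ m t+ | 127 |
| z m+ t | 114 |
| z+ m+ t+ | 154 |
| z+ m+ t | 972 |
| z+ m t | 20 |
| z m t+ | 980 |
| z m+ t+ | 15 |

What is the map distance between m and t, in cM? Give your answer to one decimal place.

15.0 cM

The two rarest classes, z+ m t and z m+ t+, are the double crossovers. Comparing them with the parentals, only the m allele has switched, so m is the middle locus and the order is z – m – t.
Crossovers in the m–t interval produce the single-crossover classes z+ m+ t+ and z m t (154 + 197 = 351) plus the double crossovers (35).
RF(m–t) = (351 + 35) / 2579 = 386/2579 = 0.1497 → 15.0 cM.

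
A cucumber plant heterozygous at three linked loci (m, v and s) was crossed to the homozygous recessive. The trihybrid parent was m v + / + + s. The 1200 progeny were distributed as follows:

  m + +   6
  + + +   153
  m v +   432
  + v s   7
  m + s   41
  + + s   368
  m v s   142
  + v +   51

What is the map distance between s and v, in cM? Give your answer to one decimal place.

25.7 cM

The two rarest classes, m + + and + v s, are the double crossovers. Comparing them with the parentals, only the v allele has switched, so v is the middle locus and the order is m – v – s.
Crossovers in the v–s interval produce the single-crossover classes m v s and + + + (142 + 153 = 295) plus the double crossovers (13).
RF(v–s) = (295 + 13) / 1200 = 308/1200 = 0.2567 → 25.7 cM.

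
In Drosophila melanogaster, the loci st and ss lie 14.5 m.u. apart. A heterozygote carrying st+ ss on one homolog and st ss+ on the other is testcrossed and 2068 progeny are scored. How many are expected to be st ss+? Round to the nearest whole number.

A map distance of 14.5 m.u. corresponds to a recombination frequency of 0.145.
The F1 is st+ ss / st ss+, so st ss+ is a parental gamete class with expected frequency (1 − r)/2 = 0.855/2 = 0.4275.
Expected number = 0.4275 × 2068 = 884.07 ≈ 884.

884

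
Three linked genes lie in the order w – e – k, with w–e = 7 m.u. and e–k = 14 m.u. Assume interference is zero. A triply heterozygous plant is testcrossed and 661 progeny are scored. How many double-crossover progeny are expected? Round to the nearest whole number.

6

Map distances give recombination frequencies of 0.070 and 0.140 for the two intervals.
With no interference, expected double-crossover frequency = 0.070 × 0.140 = 0.00980.
Expected number = 0.00980 × 661 = 6.48 ≈ 6.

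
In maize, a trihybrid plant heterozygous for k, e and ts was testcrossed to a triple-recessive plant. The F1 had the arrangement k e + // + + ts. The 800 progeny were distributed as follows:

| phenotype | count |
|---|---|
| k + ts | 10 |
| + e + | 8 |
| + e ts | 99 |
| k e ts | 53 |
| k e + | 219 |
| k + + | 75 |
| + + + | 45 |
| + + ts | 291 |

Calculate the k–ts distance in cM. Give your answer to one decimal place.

The two rarest classes, + e + and k + ts, are the double crossovers. Comparing them with the parentals, only the k allele has switched, so k is the middle locus and the order is ts – k – e.
Crossovers in the ts–k interval produce the single-crossover classes k e ts and + + + (53 + 45 = 98) plus the double crossovers (18).
RF(ts–k) = (98 + 18) / 800 = 116/800 = 0.1450 → 14.5 cM.

14.5 cM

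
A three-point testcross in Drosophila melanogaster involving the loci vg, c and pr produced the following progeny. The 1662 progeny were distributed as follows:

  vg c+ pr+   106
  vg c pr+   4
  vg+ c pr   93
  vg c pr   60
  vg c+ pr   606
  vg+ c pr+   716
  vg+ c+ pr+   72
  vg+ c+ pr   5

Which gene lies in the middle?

The two most frequent reciprocal classes, vg c+ pr and vg+ c pr+, are the parental types, so the F1 was vg c+ pr / vg+ c pr+.
The two rarest classes, vg+ c+ pr and vg c pr+, are the double crossovers. Comparing them with the parentals, only the vg allele has switched, so vg is the middle locus and the order is c – vg – pr.

vg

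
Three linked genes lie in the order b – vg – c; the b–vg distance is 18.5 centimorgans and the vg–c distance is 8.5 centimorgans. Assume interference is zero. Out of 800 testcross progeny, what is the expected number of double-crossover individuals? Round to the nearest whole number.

Map distances give recombination frequencies of 0.185 and 0.085 for the two intervals.
With no interference, expected double-crossover frequency = 0.185 × 0.085 = 0.01572.
Expected number = 0.01572 × 800 = 12.58 ≈ 13.

13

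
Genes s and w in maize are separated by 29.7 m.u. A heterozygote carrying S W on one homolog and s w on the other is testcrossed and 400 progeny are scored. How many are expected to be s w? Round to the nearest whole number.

A map distance of 29.7 m.u. corresponds to a recombination frequency of 0.297.
The F1 is S W / s w, so s w is a parental gamete class with expected frequency (1 − r)/2 = 0.703/2 = 0.3515.
Expected number = 0.3515 × 400 = 140.60 ≈ 141.

141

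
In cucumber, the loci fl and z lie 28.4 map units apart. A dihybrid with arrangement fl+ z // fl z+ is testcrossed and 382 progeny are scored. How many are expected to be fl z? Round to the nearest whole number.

54

A map distance of 28.4 map units corresponds to a recombination frequency of 0.284.
The F1 is fl+ z / fl z+, so fl z is a recombinant gamete class with expected frequency r/2 = 0.284/2 = 0.1420.
Expected number = 0.1420 × 382 = 54.24 ≈ 54.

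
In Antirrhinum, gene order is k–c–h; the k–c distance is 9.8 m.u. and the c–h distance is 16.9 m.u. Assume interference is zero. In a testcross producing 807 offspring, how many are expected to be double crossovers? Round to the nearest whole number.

13

Map distances give recombination frequencies of 0.098 and 0.169 for the two intervals.
With no interference, expected double-crossover frequency = 0.098 × 0.169 = 0.01656.
Expected number = 0.01656 × 807 = 13.37 ≈ 13.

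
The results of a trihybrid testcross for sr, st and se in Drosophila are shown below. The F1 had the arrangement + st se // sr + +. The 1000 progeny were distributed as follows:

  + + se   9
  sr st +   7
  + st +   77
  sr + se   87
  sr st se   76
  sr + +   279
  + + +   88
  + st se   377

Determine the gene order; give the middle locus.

The two rarest classes, + + se and sr st +, are the double crossovers. Comparing them with the parentals, only the st allele has switched, so st is the middle locus and the order is sr – st – se.

st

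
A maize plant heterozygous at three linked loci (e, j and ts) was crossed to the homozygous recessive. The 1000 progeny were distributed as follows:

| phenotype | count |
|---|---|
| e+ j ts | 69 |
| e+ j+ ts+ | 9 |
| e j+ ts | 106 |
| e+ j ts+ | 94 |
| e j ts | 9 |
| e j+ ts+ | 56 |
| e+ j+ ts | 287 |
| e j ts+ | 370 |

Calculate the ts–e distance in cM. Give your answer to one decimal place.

21.8 cM

The two most frequent reciprocal classes, e j ts+ and e+ j+ ts, are the parental types, so the F1 was e j ts+ / e+ j+ ts.
The two rarest classes, e j ts and e+ j+ ts+, are the double crossovers. Comparing them with the parentals, only the ts allele has switched, so ts is the middle locus and the order is j – ts – e.
Crossovers in the ts–e interval produce the single-crossover classes e+ j ts+ and e j+ ts (94 + 106 = 200) plus the double crossovers (18).
RF(ts–e) = (200 + 18) / 1000 = 218/1000 = 0.2180 → 21.8 cM.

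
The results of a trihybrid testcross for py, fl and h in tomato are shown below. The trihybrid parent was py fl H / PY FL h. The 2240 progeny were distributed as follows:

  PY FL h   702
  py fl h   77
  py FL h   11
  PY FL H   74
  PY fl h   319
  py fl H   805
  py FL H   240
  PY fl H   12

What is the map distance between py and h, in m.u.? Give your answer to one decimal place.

7.8 m.u.

The two rarest classes, PY fl H and py FL h, are the double crossovers. Comparing them with the parentals, only the py allele has switched, so py is the middle locus and the order is h – py – fl.
Crossovers in the h–py interval produce the single-crossover classes py fl h and PY FL H (77 + 74 = 151) plus the double crossovers (23).
RF(h–py) = (151 + 23) / 2240 = 174/2240 = 0.0777 → 7.8 m.u.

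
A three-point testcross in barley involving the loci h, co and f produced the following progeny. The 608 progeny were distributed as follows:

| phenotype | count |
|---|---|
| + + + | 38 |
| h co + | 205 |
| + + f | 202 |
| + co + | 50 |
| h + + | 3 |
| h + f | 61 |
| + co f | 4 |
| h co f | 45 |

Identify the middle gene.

co

The two most frequent reciprocal classes, h co + and + + f, are the parental types, so the F1 was h co + / + + f.
The two rarest classes, h + + and + co f, are the double crossovers. Comparing them with the parentals, only the co allele has switched, so co is the middle locus and the order is f – co – h.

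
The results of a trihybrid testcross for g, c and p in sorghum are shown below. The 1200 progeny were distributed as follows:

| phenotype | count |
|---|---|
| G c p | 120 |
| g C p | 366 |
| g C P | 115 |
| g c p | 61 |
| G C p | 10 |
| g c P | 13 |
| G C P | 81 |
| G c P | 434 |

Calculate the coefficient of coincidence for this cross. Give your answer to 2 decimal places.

0.65

The two most frequent reciprocal classes, g C p and G c P, are the parental types, so the F1 was g C p / G c P.
The two rarest classes, G C p and g c P, are the double crossovers. Comparing them with the parentals, only the g allele has switched, so g is the middle locus and the order is c – g – p.
c–g: (142 + 23)/1200 = 0.1375; g–p: (235 + 23)/1200 = 0.2150.
Expected DCO frequency = 0.1375 × 0.2150 ≈ 0.02956; observed = 23/1200 ≈ 0.01917.
Coefficient of coincidence = 0.01917/0.02956 ≈ 0.65.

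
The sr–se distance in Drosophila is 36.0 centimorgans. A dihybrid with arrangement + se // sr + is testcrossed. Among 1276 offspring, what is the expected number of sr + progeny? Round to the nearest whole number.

408

A map distance of 36.0 centimorgans corresponds to a recombination frequency of 0.360.
The F1 is + se / sr +, so sr + is a parental gamete class with expected frequency (1 − r)/2 = 0.640/2 = 0.3200.
Expected number = 0.3200 × 1276 = 408.32 ≈ 408.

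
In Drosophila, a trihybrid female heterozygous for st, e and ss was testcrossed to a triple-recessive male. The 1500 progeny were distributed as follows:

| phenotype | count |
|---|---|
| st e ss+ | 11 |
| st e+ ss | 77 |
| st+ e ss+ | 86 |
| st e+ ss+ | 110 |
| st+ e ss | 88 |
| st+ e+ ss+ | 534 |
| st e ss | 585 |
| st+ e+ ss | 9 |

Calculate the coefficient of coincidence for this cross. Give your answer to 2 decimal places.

0.75

The two most frequent reciprocal classes, st+ e+ ss+ and st e ss, are the parental types, so the F1 was st+ e+ ss+ / st e ss.
The two rarest classes, st+ e+ ss and st e ss+, are the double crossovers. Comparing them with the parentals, only the ss allele has switched, so ss is the middle locus and the order is e – ss – st.
e–ss: (163 + 20)/1500 = 0.1220; ss–st: (198 + 20)/1500 = 0.1453.
Expected DCO frequency = 0.1220 × 0.1453 ≈ 0.01773; observed = 20/1500 ≈ 0.01333.
Coefficient of coincidence = 0.01333/0.01773 ≈ 0.75.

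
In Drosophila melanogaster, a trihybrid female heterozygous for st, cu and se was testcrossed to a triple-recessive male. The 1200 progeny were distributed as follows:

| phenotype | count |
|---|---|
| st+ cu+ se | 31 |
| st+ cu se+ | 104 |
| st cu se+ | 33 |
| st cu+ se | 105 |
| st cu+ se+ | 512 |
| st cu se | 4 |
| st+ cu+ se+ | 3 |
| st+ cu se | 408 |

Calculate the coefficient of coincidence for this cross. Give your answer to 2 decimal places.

0.55

The two most frequent reciprocal classes, st+ cu se and st cu+ se+, are the parental types, so the F1 was st+ cu se / st cu+ se+.
The two rarest classes, st cu se and st+ cu+ se+, are the double crossovers. Comparing them with the parentals, only the st allele has switched, so st is the middle locus and the order is se – st – cu.
se–st: (209 + 7)/1200 = 0.1800; st–cu: (64 + 7)/1200 = 0.0592.
Expected DCO frequency = 0.1800 × 0.0592 ≈ 0.01066; observed = 7/1200 ≈ 0.00583.
Coefficient of coincidence = 0.00583/0.01066 ≈ 0.55.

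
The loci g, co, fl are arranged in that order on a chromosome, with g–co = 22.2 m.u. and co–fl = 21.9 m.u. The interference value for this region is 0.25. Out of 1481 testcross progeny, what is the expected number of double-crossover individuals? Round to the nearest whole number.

Map distances give recombination frequencies of 0.222 and 0.219 for the two intervals.
With interference 0.25 (so coincidence = 0.75), expected double-crossover frequency = 0.222 × 0.219 × 0.75 = 0.03646.
Expected number = 0.03646 × 1481 = 54.00 ≈ 54.

54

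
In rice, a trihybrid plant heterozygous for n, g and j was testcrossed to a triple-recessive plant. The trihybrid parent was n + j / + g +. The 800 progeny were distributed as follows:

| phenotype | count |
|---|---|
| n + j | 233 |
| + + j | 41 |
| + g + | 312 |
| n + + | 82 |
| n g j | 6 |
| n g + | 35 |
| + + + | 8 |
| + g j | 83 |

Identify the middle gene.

g

The two rarest classes, n g j and + + +, are the double crossovers. Comparing them with the parentals, only the g allele has switched, so g is the middle locus and the order is n – g – j.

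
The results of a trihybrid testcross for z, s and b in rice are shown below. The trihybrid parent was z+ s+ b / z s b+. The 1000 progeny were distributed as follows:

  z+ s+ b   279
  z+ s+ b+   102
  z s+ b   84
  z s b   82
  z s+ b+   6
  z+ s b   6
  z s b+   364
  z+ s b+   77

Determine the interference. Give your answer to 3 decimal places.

0.646

The two rarest classes, z+ s b and z s+ b+, are the double crossovers. Comparing them with the parentals, only the s allele has switched, so s is the middle locus and the order is b – s – z.
b–s: (184 + 12)/1000 = 0.1960; s–z: (161 + 12)/1000 = 0.1730.
Expected DCO frequency = 0.1960 × 0.1730 ≈ 0.03391; observed = 12/1000 ≈ 0.01200.
Coefficient of coincidence = 0.01200/0.03391 ≈ 0.354; interference = 1 − 0.354 = 0.646.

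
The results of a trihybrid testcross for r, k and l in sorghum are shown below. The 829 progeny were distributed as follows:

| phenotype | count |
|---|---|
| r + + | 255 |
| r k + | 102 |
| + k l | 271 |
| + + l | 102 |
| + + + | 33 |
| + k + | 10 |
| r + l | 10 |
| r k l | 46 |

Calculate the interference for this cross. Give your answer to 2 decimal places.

0.25

The two most frequent reciprocal classes, + k l and r + +, are the parental types, so the F1 was + k l / r + +.
The two rarest classes, + k + and r + l, are the double crossovers. Comparing them with the parentals, only the l allele has switched, so l is the middle locus and the order is k – l – r.
k–l: (204 + 20)/829 = 0.2702; l–r: (79 + 20)/829 = 0.1194.
Expected DCO frequency = 0.2702 × 0.1194 ≈ 0.03226; observed = 20/829 ≈ 0.02413.
Coefficient of coincidence = 0.02413/0.03226 ≈ 0.75; interference = 1 − 0.75 = 0.25.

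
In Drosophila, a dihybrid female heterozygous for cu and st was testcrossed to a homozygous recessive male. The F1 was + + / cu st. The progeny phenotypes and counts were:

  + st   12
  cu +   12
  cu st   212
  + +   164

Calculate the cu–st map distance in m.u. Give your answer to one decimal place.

6.0 m.u.

The recombinant classes are + st and cu +: 12 + 12 = 24.
Recombination frequency = 24/400 = 0.0600 ≈ 6.0%, i.e. 6.0 m.u.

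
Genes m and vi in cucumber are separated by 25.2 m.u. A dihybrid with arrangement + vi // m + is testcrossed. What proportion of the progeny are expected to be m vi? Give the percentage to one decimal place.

A map distance of 25.2 m.u. corresponds to a recombination frequency of 0.252.
The F1 is + vi / m +, so m vi is a recombinant gamete class with expected frequency r/2 = 0.252/2 = 0.1260.
That is 0.1260 = 12.6% of the progeny.

12.6%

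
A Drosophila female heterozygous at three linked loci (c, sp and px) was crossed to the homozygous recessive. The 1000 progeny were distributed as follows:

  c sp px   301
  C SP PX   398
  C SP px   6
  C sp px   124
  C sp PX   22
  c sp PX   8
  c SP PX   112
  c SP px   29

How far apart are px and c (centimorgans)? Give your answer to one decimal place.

The two most frequent reciprocal classes, c sp px and C SP PX, are the parental types, so the F1 was c sp px / C SP PX.
The two rarest classes, c sp PX and C SP px, are the double crossovers. Comparing them with the parentals, only the px allele has switched, so px is the middle locus and the order is c – px – sp.
Crossovers in the c–px interval produce the single-crossover classes C sp px and c SP PX (124 + 112 = 236) plus the double crossovers (14).
RF(c–px) = (236 + 14) / 1000 = 250/1000 = 0.2500 → 25.0 centimorgans.

25.0 centimorgans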